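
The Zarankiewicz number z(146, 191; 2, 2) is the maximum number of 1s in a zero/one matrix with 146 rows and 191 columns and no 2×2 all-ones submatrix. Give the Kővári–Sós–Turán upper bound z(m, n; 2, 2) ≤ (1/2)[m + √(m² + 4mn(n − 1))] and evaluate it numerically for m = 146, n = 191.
z(146, 191; 2, 2) ≤ (1/2)[146 + √(146² + 4·146·191·190)] = (1/2)[146 + √21214676] = 2375.9696

Kővári–Sós–Turán: let r_1, ..., r_146 be the row sums and z = Σ r_i the total number of 1s. Each pair of columns can share at most one row with both entries 1 (else a 2×2 all-ones block appears), so Σ_i C(r_i, 2) ≤ C(191, 2) = 18145. By convexity Σ_i C(r_i, 2) ≥ 146·C(z/146, 2) = z(z − 146)/(2·146), giving z² − 146z − 146·191·190 ≤ 0 and hence z ≤ (1/2)[146 + √(21316 + 4·5298340)] = (1/2)[146 + √21214676] ≈ (1/2)(146 + 4605.9392) = 2375.9696.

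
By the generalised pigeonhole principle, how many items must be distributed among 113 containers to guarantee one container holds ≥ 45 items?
n = (45 − 1)·113 + 1 = 4973

By the generalised pigeonhole principle, to guarantee some box contains ≥ r objects we need more than (r − 1) · k objects total. Threshold: n = (r − 1) · k + 1. With r = 45 and k = 113: n = 44 · 113 + 1 = 4972 + 1 = 4973. For n = 4972 = 44 · 113, we can put exactly 44 objects in every box, avoiding 45 in any single one — so 4973 is tight.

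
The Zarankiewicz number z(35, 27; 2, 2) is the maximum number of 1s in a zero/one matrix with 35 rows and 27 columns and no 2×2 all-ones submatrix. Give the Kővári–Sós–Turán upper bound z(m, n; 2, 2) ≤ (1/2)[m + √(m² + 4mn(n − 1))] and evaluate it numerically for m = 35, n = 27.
z(35, 27; 2, 2) ≤ (1/2)[35 + √(35² + 4·35·27·26)] = (1/2)[35 + √99505] = 175.2221

Kővári–Sós–Turán: let r_1, ..., r_35 be the row sums and z = Σ r_i the total number of 1s. Each pair of columns can share at most one row with both entries 1 (else a 2×2 all-ones block appears), so Σ_i C(r_i, 2) ≤ C(27, 2) = 351. By convexity Σ_i C(r_i, 2) ≥ 35·C(z/35, 2) = z(z − 35)/(2·35), giving z² − 35z − 35·27·26 ≤ 0 and hence z ≤ (1/2)[35 + √(1225 + 4·24570)] = (1/2)[35 + √99505] ≈ (1/2)(35 + 315.4441) = 175.2221.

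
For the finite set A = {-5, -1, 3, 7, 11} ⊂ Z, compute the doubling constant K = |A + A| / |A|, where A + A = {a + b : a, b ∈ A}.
K = |A + A| / |A| = 9/5

Enumerate A + A = {a + b : a, b ∈ A}. With |A| = 5, there are |A|^2 = 25 ordered sum pairs; collecting distinct values, A + A = {-10, -6, -2, 2, 6, 10, 14, 18, 22}, so |A + A| = 9. Thus K = 9/5. Here |A + A| = 2|A| − 1 = 9, the minimum possible — so K = 9/5 is minimal, which holds iff A is an arithmetic progression.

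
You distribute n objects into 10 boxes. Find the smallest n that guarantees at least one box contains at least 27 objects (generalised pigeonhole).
n = (27 − 1)·10 + 1 = 261

By the generalised pigeonhole principle, to guarantee some box contains ≥ r objects we need more than (r − 1) · k objects total. Threshold: n = (r − 1) · k + 1. With r = 27 and k = 10: n = 26 · 10 + 1 = 260 + 1 = 261. For n = 260 = 26 · 10, we can put exactly 26 objects in every box, avoiding 27 in any single one — so 261 is tight.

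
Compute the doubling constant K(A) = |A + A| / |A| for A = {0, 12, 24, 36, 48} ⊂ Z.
K = |A + A| / |A| = 9/5

Enumerate A + A = {a + b : a, b ∈ A}. With |A| = 5, there are |A|^2 = 25 ordered sum pairs; collecting distinct values, A + A = {0, 12, 24, 36, 48, 60, 72, 84, 96}, so |A + A| = 9. Thus K = 9/5. Here |A + A| = 2|A| − 1 = 9, the minimum possible — so K = 9/5 is minimal, which holds iff A is an arithmetic progression.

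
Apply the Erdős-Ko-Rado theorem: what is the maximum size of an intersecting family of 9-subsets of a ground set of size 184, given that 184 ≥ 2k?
max |F| = C(183, 8) = 26712344173086

Erdős-Ko-Rado (1961): when n ≥ 2k, max |F| = C(n−1, k−1). The bound is attained by the star {A : i ∈ A} for any fixed i ∈ [n]. Here C(184−1, 9−1) = C(183, 8) = 26712344173086.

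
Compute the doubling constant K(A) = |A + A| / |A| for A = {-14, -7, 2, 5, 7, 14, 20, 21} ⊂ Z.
K = |A + A| / |A| = 31/8

Enumerate A + A = {a + b : a, b ∈ A}. With |A| = 8, there are |A|^2 = 64 ordered sum pairs; collecting distinct values, A + A = {-28, -21, -14, -12, -9, -7, -5, -2, 0, 4, 6, 7, 9, 10, 12, 13, 14, 16, 19, 21, 22, 23, 25, 26, 27, 28, 34, 35, 40, 41, 42}, so |A + A| = 31. Thus K = 31/8. For comparison, the minimum possible |A + A| over all 8-element sets is 2·8 − 1 = 15 (so min K = 15/8), attained only by arithmetic progressions.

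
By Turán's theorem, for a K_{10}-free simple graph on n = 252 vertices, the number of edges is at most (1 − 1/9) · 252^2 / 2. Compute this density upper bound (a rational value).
Turán density bound = (8/9) · 252^2/2 = 28224

Turán's theorem: ex(n, K_{r+1}) is achieved by the complete r-partite Turán graph T(n, r) with parts as balanced as possible, and is at most (1 − 1/r) · n^2/2. For r = 9, n = 252: the density bound is (8/9) · 63504/2 = 28224. Since 9 ∣ 252, the Turán graph T(252, 9) has parts of equal size 28, and its edge count e(T(252, 9)) = 28224 attains the density bound exactly.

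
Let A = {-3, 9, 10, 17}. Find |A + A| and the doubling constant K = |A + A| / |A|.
K = |A + A| / |A| = 10/4 = 5/2

Enumerate A + A = {a + b : a, b ∈ A}. With |A| = 4, there are |A|^2 = 16 ordered sum pairs; collecting distinct values, A + A = {-6, 6, 7, 14, 18, 19, 20, 26, 27, 34}, so |A + A| = 10. Thus K = 10/4 = 5/2. For comparison, the minimum possible |A + A| over all 4-element sets is 2·4 − 1 = 7 (so min K = 7/4), attained only by arithmetic progressions.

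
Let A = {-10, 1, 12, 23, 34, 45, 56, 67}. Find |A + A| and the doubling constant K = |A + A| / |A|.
K = |A + A| / |A| = 15/8

Enumerate A + A = {a + b : a, b ∈ A}. With |A| = 8, there are |A|^2 = 64 ordered sum pairs; collecting distinct values, A + A = {-20, -9, 2, 13, 24, 35, 46, 57, 68, 79, 90, 101, 112, 123, 134}, so |A + A| = 15. Thus K = 15/8. Here |A + A| = 2|A| − 1 = 15, the minimum possible — so K = 15/8 is minimal, which holds iff A is an arithmetic progression.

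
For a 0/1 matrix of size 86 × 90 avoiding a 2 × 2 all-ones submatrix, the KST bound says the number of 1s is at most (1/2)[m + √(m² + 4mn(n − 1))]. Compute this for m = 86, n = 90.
z(86, 90; 2, 2) ≤ (1/2)[86 + √(86² + 4·86·90·89)] = (1/2)[86 + √2762836] = 874.089

Kővári–Sós–Turán: let r_1, ..., r_86 be the row sums and z = Σ r_i the total number of 1s. Each pair of columns can share at most one row with both entries 1 (else a 2×2 all-ones block appears), so Σ_i C(r_i, 2) ≤ C(90, 2) = 4005. By convexity Σ_i C(r_i, 2) ≥ 86·C(z/86, 2) = z(z − 86)/(2·86), giving z² − 86z − 86·90·89 ≤ 0 and hence z ≤ (1/2)[86 + √(7396 + 4·688860)] = (1/2)[86 + √2762836] ≈ (1/2)(86 + 1662.1781) = 874.089.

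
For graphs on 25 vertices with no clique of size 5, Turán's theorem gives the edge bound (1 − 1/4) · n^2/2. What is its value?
Turán density bound = (3/4) · 25^2/2 = 1875/8 ≈ 234.375

Turán's theorem: ex(n, K_{r+1}) is achieved by the complete r-partite Turán graph T(n, r) with parts as balanced as possible, and is at most (1 − 1/r) · n^2/2. For r = 4, n = 25: the density bound is (3/4) · 625/2 = 1875/8 ≈ 234.375. The integer-valued extremum is e(T(25, 4)) = 234, which is strictly less than the density bound 1875/8 since 4 ∤ 25 (the parts of T(25, 4) cannot all be equal).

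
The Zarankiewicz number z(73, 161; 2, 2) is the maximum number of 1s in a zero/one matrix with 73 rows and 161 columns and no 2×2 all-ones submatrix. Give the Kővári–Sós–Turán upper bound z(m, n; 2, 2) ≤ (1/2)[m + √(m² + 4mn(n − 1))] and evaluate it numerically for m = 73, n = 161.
z(73, 161; 2, 2) ≤ (1/2)[73 + √(73² + 4·73·161·160)] = (1/2)[73 + √7527249] = 1408.2916

Kővári–Sós–Turán: let r_1, ..., r_73 be the row sums and z = Σ r_i the total number of 1s. Each pair of columns can share at most one row with both entries 1 (else a 2×2 all-ones block appears), so Σ_i C(r_i, 2) ≤ C(161, 2) = 12880. By convexity Σ_i C(r_i, 2) ≥ 73·C(z/73, 2) = z(z − 73)/(2·73), giving z² − 73z − 73·161·160 ≤ 0 and hence z ≤ (1/2)[73 + √(5329 + 4·1880480)] = (1/2)[73 + √7527249] ≈ (1/2)(73 + 2743.5832) = 1408.2916.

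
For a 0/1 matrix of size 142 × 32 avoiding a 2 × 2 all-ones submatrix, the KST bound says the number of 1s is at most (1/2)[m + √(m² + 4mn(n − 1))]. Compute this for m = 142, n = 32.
z(142, 32; 2, 2) ≤ (1/2)[142 + √(142² + 4·142·32·31)] = (1/2)[142 + √583620] = 452.9751

Kővári–Sós–Turán: let r_1, ..., r_142 be the row sums and z = Σ r_i the total number of 1s. Each pair of columns can share at most one row with both entries 1 (else a 2×2 all-ones block appears), so Σ_i C(r_i, 2) ≤ C(32, 2) = 496. By convexity Σ_i C(r_i, 2) ≥ 142·C(z/142, 2) = z(z − 142)/(2·142), giving z² − 142z − 142·32·31 ≤ 0 and hence z ≤ (1/2)[142 + √(20164 + 4·140864)] = (1/2)[142 + √583620] ≈ (1/2)(142 + 763.9503) = 452.9751.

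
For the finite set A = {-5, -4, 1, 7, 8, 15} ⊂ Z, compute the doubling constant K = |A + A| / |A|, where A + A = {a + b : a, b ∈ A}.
K = |A + A| / |A| = 18/6 = 3

Enumerate A + A = {a + b : a, b ∈ A}. With |A| = 6, there are |A|^2 = 36 ordered sum pairs; collecting distinct values, A + A = {-10, -9, -8, -4, -3, 2, 3, 4, 8, 9, 10, 11, 14, 15, 16, 22, 23, 30}, so |A + A| = 18. Thus K = 18/6 = 3. For comparison, the minimum possible |A + A| over all 6-element sets is 2·6 − 1 = 11 (so min K = 11/6), attained only by arithmetic progressions.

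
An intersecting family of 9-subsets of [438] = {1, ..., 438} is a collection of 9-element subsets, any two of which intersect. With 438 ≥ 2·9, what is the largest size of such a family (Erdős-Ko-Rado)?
max |F| = C(437, 8) = 30927424699697670

The Erdős-Ko-Rado theorem states: for n ≥ 2k, an intersecting family of k-subsets of an n-element set has size at most C(n − 1, k − 1), with equality for 'star' families {A ⊆ [n] : |A| = k, i ∈ A} (fix an element i). For n = 438, k = 9: C(437, 8) = 30927424699697670.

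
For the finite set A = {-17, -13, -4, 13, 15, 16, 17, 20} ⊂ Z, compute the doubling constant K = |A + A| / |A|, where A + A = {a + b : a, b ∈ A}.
K = |A + A| / |A| = 31/8

Enumerate A + A = {a + b : a, b ∈ A}. With |A| = 8, there are |A|^2 = 64 ordered sum pairs; collecting distinct values, A + A = {-34, -30, -26, -21, -17, -8, -4, -2, -1, 0, 2, 3, 4, 7, 9, 11, 12, 13, 16, 26, 28, 29, 30, 31, 32, 33, 34, 35, 36, 37, 40}, so |A + A| = 31. Thus K = 31/8. For comparison, the minimum possible |A + A| over all 8-element sets is 2·8 − 1 = 15 (so min K = 15/8), attained only by arithmetic progressions.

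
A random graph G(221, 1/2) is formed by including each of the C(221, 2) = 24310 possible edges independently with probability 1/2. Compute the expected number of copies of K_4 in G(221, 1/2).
E[# K_4] = C(221, 4) · (1/2)^C(4, 2) = 96717335 / 2^6 = 1511208.359375

For each 4-subset S of vertices (there are C(221, 4) = 96717335 such S), let X_S = 1 if S induces a K_4 (all C(4, 2) = 6 edges present). Then P(X_S = 1) = (1/2)^6 = 1/64. By linearity of expectation, E[# K_4] = C(221, 4) · (1/2)^6 = 96717335 / 64 = 1511208.359375.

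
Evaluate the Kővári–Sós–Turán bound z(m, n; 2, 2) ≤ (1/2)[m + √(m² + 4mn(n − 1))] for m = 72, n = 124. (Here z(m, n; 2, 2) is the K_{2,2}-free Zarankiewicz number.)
z(72, 124; 2, 2) ≤ (1/2)[72 + √(72² + 4·72·124·123)] = (1/2)[72 + √4397760] = 1084.5418

Kővári–Sós–Turán: let r_1, ..., r_72 be the row sums and z = Σ r_i the total number of 1s. Each pair of columns can share at most one row with both entries 1 (else a 2×2 all-ones block appears), so Σ_i C(r_i, 2) ≤ C(124, 2) = 7626. By convexity Σ_i C(r_i, 2) ≥ 72·C(z/72, 2) = z(z − 72)/(2·72), giving z² − 72z − 72·124·123 ≤ 0 and hence z ≤ (1/2)[72 + √(5184 + 4·1098144)] = (1/2)[72 + √4397760] ≈ (1/2)(72 + 2097.0837) = 1084.5418.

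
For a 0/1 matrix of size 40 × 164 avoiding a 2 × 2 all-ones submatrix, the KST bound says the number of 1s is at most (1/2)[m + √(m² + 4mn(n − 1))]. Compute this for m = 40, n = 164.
z(40, 164; 2, 2) ≤ (1/2)[40 + √(40² + 4·40·164·163)] = (1/2)[40 + √4278720] = 1054.2534

Kővári–Sós–Turán: let r_1, ..., r_40 be the row sums and z = Σ r_i the total number of 1s. Each pair of columns can share at most one row with both entries 1 (else a 2×2 all-ones block appears), so Σ_i C(r_i, 2) ≤ C(164, 2) = 13366. By convexity Σ_i C(r_i, 2) ≥ 40·C(z/40, 2) = z(z − 40)/(2·40), giving z² − 40z − 40·164·163 ≤ 0 and hence z ≤ (1/2)[40 + √(1600 + 4·1069280)] = (1/2)[40 + √4278720] ≈ (1/2)(40 + 2068.5067) = 1054.2534.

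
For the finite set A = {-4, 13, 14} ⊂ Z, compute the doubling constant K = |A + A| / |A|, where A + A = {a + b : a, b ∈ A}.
K = |A + A| / |A| = 6/3 = 2

Enumerate A + A = {a + b : a, b ∈ A}. With |A| = 3, there are |A|^2 = 9 ordered sum pairs; collecting distinct values, A + A = {-8, 9, 10, 26, 27, 28}, so |A + A| = 6. Thus K = 6/3 = 2. For comparison, the minimum possible |A + A| over all 3-element sets is 2·3 − 1 = 5 (so min K = 5/3), attained only by arithmetic progressions.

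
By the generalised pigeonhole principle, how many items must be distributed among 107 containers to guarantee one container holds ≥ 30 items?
n = (30 − 1)·107 + 1 = 3104

By the generalised pigeonhole principle, to guarantee some box contains ≥ r objects we need more than (r − 1) · k objects total. Threshold: n = (r − 1) · k + 1. With r = 30 and k = 107: n = 29 · 107 + 1 = 3103 + 1 = 3104. For n = 3103 = 29 · 107, we can put exactly 29 objects in every box, avoiding 30 in any single one — so 3104 is tight.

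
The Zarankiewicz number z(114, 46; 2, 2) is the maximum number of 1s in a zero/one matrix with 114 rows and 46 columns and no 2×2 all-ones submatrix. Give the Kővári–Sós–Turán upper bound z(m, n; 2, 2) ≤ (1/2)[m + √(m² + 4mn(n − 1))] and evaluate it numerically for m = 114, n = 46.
z(114, 46; 2, 2) ≤ (1/2)[114 + √(114² + 4·114·46·45)] = (1/2)[114 + √956916] = 546.1104

Kővári–Sós–Turán: let r_1, ..., r_114 be the row sums and z = Σ r_i the total number of 1s. Each pair of columns can share at most one row with both entries 1 (else a 2×2 all-ones block appears), so Σ_i C(r_i, 2) ≤ C(46, 2) = 1035. By convexity Σ_i C(r_i, 2) ≥ 114·C(z/114, 2) = z(z − 114)/(2·114), giving z² − 114z − 114·46·45 ≤ 0 and hence z ≤ (1/2)[114 + √(12996 + 4·235980)] = (1/2)[114 + √956916] ≈ (1/2)(114 + 978.2208) = 546.1104.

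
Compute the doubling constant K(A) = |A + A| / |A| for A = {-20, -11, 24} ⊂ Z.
K = |A + A| / |A| = 6/3 = 2

Enumerate A + A = {a + b : a, b ∈ A}. With |A| = 3, there are |A|^2 = 9 ordered sum pairs; collecting distinct values, A + A = {-40, -31, -22, 4, 13, 48}, so |A + A| = 6. Thus K = 6/3 = 2. For comparison, the minimum possible |A + A| over all 3-element sets is 2·3 − 1 = 5 (so min K = 5/3), attained only by arithmetic progressions.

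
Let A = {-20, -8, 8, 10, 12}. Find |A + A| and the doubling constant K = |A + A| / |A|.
K = |A + A| / |A| = 14/5

Enumerate A + A = {a + b : a, b ∈ A}. With |A| = 5, there are |A|^2 = 25 ordered sum pairs; collecting distinct values, A + A = {-40, -28, -16, -12, -10, -8, 0, 2, 4, 16, 18, 20, 22, 24}, so |A + A| = 14. Thus K = 14/5. For comparison, the minimum possible |A + A| over all 5-element sets is 2·5 − 1 = 9 (so min K = 9/5), attained only by arithmetic progressions.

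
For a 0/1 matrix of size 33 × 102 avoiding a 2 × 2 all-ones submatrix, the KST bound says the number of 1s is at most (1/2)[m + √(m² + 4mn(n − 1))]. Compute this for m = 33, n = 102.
z(33, 102; 2, 2) ≤ (1/2)[33 + √(33² + 4·33·102·101)] = (1/2)[33 + √1360953] = 599.7995

Kővári–Sós–Turán: let r_1, ..., r_33 be the row sums and z = Σ r_i the total number of 1s. Each pair of columns can share at most one row with both entries 1 (else a 2×2 all-ones block appears), so Σ_i C(r_i, 2) ≤ C(102, 2) = 5151. By convexity Σ_i C(r_i, 2) ≥ 33·C(z/33, 2) = z(z − 33)/(2·33), giving z² − 33z − 33·102·101 ≤ 0 and hence z ≤ (1/2)[33 + √(1089 + 4·339966)] = (1/2)[33 + √1360953] ≈ (1/2)(33 + 1166.5989) = 599.7995.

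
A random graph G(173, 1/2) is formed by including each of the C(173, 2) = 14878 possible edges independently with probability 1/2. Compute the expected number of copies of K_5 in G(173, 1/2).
E[# K_5] = C(173, 5) · (1/2)^C(5, 2) = 1218218079 / 2^10 ≈ 1189666.092773

For each 5-subset S of vertices (there are C(173, 5) = 1218218079 such S), let X_S = 1 if S induces a K_5 (all C(5, 2) = 10 edges present). Then P(X_S = 1) = (1/2)^10 = 1/1024. By linearity of expectation, E[# K_5] = C(173, 5) · (1/2)^10 = 1218218079 / 1024 ≈ 1189666.092773.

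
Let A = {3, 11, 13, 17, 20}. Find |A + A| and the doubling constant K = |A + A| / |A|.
K = |A + A| / |A| = 15/5 = 3

Enumerate A + A = {a + b : a, b ∈ A}. With |A| = 5, there are |A|^2 = 25 ordered sum pairs; collecting distinct values, A + A = {6, 14, 16, 20, 22, 23, 24, 26, 28, 30, 31, 33, 34, 37, 40}, so |A + A| = 15. Thus K = 15/5 = 3. For comparison, the minimum possible |A + A| over all 5-element sets is 2·5 − 1 = 9 (so min K = 9/5), attained only by arithmetic progressions.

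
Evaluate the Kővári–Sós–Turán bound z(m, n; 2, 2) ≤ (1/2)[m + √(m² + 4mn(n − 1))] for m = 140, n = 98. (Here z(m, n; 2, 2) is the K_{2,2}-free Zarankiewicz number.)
z(140, 98; 2, 2) ≤ (1/2)[140 + √(140² + 4·140·98·97)] = (1/2)[140 + √5342960] = 1225.7422

Kővári–Sós–Turán: let r_1, ..., r_140 be the row sums and z = Σ r_i the total number of 1s. Each pair of columns can share at most one row with both entries 1 (else a 2×2 all-ones block appears), so Σ_i C(r_i, 2) ≤ C(98, 2) = 4753. By convexity Σ_i C(r_i, 2) ≥ 140·C(z/140, 2) = z(z − 140)/(2·140), giving z² − 140z − 140·98·97 ≤ 0 and hence z ≤ (1/2)[140 + √(19600 + 4·1330840)] = (1/2)[140 + √5342960] ≈ (1/2)(140 + 2311.4844) = 1225.7422.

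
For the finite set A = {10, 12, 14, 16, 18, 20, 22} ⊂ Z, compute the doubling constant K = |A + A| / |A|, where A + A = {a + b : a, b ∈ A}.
K = |A + A| / |A| = 13/7

Enumerate A + A = {a + b : a, b ∈ A}. With |A| = 7, there are |A|^2 = 49 ordered sum pairs; collecting distinct values, A + A = {20, 22, 24, 26, 28, 30, 32, 34, 36, 38, 40, 42, 44}, so |A + A| = 13. Thus K = 13/7. Here |A + A| = 2|A| − 1 = 13, the minimum possible — so K = 13/7 is minimal, which holds iff A is an arithmetic progression.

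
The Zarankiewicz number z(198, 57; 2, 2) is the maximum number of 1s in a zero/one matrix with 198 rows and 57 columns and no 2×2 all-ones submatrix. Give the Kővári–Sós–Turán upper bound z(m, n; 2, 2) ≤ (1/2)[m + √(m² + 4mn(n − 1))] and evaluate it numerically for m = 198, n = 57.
z(198, 57; 2, 2) ≤ (1/2)[198 + √(198² + 4·198·57·56)] = (1/2)[198 + √2567268] = 900.1348

Kővári–Sós–Turán: let r_1, ..., r_198 be the row sums and z = Σ r_i the total number of 1s. Each pair of columns can share at most one row with both entries 1 (else a 2×2 all-ones block appears), so Σ_i C(r_i, 2) ≤ C(57, 2) = 1596. By convexity Σ_i C(r_i, 2) ≥ 198·C(z/198, 2) = z(z − 198)/(2·198), giving z² − 198z − 198·57·56 ≤ 0 and hence z ≤ (1/2)[198 + √(39204 + 4·632016)] = (1/2)[198 + √2567268] ≈ (1/2)(198 + 1602.2696) = 900.1348.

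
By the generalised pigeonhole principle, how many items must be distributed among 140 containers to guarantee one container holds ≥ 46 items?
n = (46 − 1)·140 + 1 = 6301

By the generalised pigeonhole principle, to guarantee some box contains ≥ r objects we need more than (r − 1) · k objects total. Threshold: n = (r − 1) · k + 1. With r = 46 and k = 140: n = 45 · 140 + 1 = 6300 + 1 = 6301. For n = 6300 = 45 · 140, we can put exactly 45 objects in every box, avoiding 46 in any single one — so 6301 is tight.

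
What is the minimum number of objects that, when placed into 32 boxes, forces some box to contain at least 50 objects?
n = (50 − 1)·32 + 1 = 1569

By the generalised pigeonhole principle, to guarantee some box contains ≥ r objects we need more than (r − 1) · k objects total. Threshold: n = (r − 1) · k + 1. With r = 50 and k = 32: n = 49 · 32 + 1 = 1568 + 1 = 1569. For n = 1568 = 49 · 32, we can put exactly 49 objects in every box, avoiding 50 in any single one — so 1569 is tight.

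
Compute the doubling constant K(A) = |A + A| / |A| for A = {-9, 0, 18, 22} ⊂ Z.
K = |A + A| / |A| = 10/4 = 5/2

Enumerate A + A = {a + b : a, b ∈ A}. With |A| = 4, there are |A|^2 = 16 ordered sum pairs; collecting distinct values, A + A = {-18, -9, 0, 9, 13, 18, 22, 36, 40, 44}, so |A + A| = 10. Thus K = 10/4 = 5/2. For comparison, the minimum possible |A + A| over all 4-element sets is 2·4 − 1 = 7 (so min K = 7/4), attained only by arithmetic progressions.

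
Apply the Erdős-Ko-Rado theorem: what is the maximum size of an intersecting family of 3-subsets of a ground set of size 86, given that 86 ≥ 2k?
max |F| = C(85, 2) = 3570

The Erdős-Ko-Rado theorem states: for n ≥ 2k, an intersecting family of k-subsets of an n-element set has size at most C(n − 1, k − 1), with equality for 'star' families {A ⊆ [n] : |A| = k, i ∈ A} (fix an element i). For n = 86, k = 3: C(85, 2) = 3570.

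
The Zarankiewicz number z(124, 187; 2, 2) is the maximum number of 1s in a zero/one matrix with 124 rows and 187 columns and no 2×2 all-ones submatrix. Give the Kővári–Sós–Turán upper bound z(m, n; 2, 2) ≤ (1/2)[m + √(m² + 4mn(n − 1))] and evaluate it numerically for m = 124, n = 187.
z(124, 187; 2, 2) ≤ (1/2)[124 + √(124² + 4·124·187·186)] = (1/2)[124 + √17267248] = 2139.6939

Kővári–Sós–Turán: let r_1, ..., r_124 be the row sums and z = Σ r_i the total number of 1s. Each pair of columns can share at most one row with both entries 1 (else a 2×2 all-ones block appears), so Σ_i C(r_i, 2) ≤ C(187, 2) = 17391. By convexity Σ_i C(r_i, 2) ≥ 124·C(z/124, 2) = z(z − 124)/(2·124), giving z² − 124z − 124·187·186 ≤ 0 and hence z ≤ (1/2)[124 + √(15376 + 4·4312968)] = (1/2)[124 + √17267248] ≈ (1/2)(124 + 4155.3878) = 2139.6939.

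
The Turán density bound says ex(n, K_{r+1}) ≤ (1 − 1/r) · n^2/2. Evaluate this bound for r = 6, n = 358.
Turán density bound = (5/6) · 358^2/2 = 160205/3 ≈ 53401.6667

Turán's theorem: ex(n, K_{r+1}) is achieved by the complete r-partite Turán graph T(n, r) with parts as balanced as possible, and is at most (1 − 1/r) · n^2/2. For r = 6, n = 358: the density bound is (5/6) · 128164/2 = 160205/3 ≈ 53401.6667. The integer-valued extremum is e(T(358, 6)) = 53401, which is strictly less than the density bound 160205/3 since 6 ∤ 358 (the parts of T(358, 6) cannot all be equal).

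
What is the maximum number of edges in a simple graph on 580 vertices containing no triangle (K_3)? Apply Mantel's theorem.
ex(580, K_3) = ⌊580^2/4⌋ = 84100

Mantel (1907): a triangle-free graph on n vertices has at most ⌊n^2/4⌋ edges, with equality for the complete bipartite graph K_{⌊n/2⌋, ⌈n/2⌉}. For n = 580: ⌊580^2/4⌋ = ⌊336400/4⌋ = 84100. The extremal graph is K_{290, 290}, which has 290·290 = 84100 edges.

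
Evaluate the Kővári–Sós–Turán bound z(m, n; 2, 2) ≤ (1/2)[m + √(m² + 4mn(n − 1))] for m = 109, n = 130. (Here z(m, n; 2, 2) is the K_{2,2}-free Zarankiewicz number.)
z(109, 130; 2, 2) ≤ (1/2)[109 + √(109² + 4·109·130·129)] = (1/2)[109 + √7323601] = 1407.6076

Kővári–Sós–Turán: let r_1, ..., r_109 be the row sums and z = Σ r_i the total number of 1s. Each pair of columns can share at most one row with both entries 1 (else a 2×2 all-ones block appears), so Σ_i C(r_i, 2) ≤ C(130, 2) = 8385. By convexity Σ_i C(r_i, 2) ≥ 109·C(z/109, 2) = z(z − 109)/(2·109), giving z² − 109z − 109·130·129 ≤ 0 and hence z ≤ (1/2)[109 + √(11881 + 4·1827930)] = (1/2)[109 + √7323601] ≈ (1/2)(109 + 2706.2153) = 1407.6076.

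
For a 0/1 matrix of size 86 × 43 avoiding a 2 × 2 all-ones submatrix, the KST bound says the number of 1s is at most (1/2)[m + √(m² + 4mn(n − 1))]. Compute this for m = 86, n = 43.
z(86, 43; 2, 2) ≤ (1/2)[86 + √(86² + 4·86·43·42)] = (1/2)[86 + √628660] = 439.4404

Kővári–Sós–Turán: let r_1, ..., r_86 be the row sums and z = Σ r_i the total number of 1s. Each pair of columns can share at most one row with both entries 1 (else a 2×2 all-ones block appears), so Σ_i C(r_i, 2) ≤ C(43, 2) = 903. By convexity Σ_i C(r_i, 2) ≥ 86·C(z/86, 2) = z(z − 86)/(2·86), giving z² − 86z − 86·43·42 ≤ 0 and hence z ≤ (1/2)[86 + √(7396 + 4·155316)] = (1/2)[86 + √628660] ≈ (1/2)(86 + 792.8808) = 439.4404.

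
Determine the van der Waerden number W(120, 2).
W(120, 2) = 120 + 1 = 121

A 2-term AP is any pair of integers, so a monochromatic 2-AP exists iff some colour is used at least twice. With 120 colours, the colouring i ↦ i on {1, ..., 120} uses each colour once, avoiding any monochromatic pair, so W(120, 2) > 120. For {1, ..., 121}, pigeonhole forces two integers of the same colour, which form a monochromatic 2-AP. Hence W(120, 2) = 121.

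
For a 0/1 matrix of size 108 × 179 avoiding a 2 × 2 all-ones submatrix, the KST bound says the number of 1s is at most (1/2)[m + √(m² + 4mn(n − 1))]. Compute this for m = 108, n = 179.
z(108, 179; 2, 2) ≤ (1/2)[108 + √(108² + 4·108·179·178)] = (1/2)[108 + √13776048] = 1909.8049

Kővári–Sós–Turán: let r_1, ..., r_108 be the row sums and z = Σ r_i the total number of 1s. Each pair of columns can share at most one row with both entries 1 (else a 2×2 all-ones block appears), so Σ_i C(r_i, 2) ≤ C(179, 2) = 15931. By convexity Σ_i C(r_i, 2) ≥ 108·C(z/108, 2) = z(z − 108)/(2·108), giving z² − 108z − 108·179·178 ≤ 0 and hence z ≤ (1/2)[108 + √(11664 + 4·3441096)] = (1/2)[108 + √13776048] ≈ (1/2)(108 + 3711.6099) = 1909.8049.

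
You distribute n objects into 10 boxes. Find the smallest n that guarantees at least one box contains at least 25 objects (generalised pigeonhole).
n = (25 − 1)·10 + 1 = 241

By the generalised pigeonhole principle, to guarantee some box contains ≥ r objects we need more than (r − 1) · k objects total. Threshold: n = (r − 1) · k + 1. With r = 25 and k = 10: n = 24 · 10 + 1 = 240 + 1 = 241. For n = 240 = 24 · 10, we can put exactly 24 objects in every box, avoiding 25 in any single one — so 241 is tight.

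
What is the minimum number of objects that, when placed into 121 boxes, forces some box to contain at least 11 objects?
n = (11 − 1)·121 + 1 = 1211

By the generalised pigeonhole principle, to guarantee some box contains ≥ r objects we need more than (r − 1) · k objects total. Threshold: n = (r − 1) · k + 1. With r = 11 and k = 121: n = 10 · 121 + 1 = 1210 + 1 = 1211. For n = 1210 = 10 · 121, we can put exactly 10 objects in every box, avoiding 11 in any single one — so 1211 is tight.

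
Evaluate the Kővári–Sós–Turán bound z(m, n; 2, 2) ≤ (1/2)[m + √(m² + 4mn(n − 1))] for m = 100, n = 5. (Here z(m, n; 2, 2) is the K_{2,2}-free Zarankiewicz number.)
z(100, 5; 2, 2) ≤ (1/2)[100 + √(100² + 4·100·5·4)] = (1/2)[100 + √18000] = 117.082

Kővári–Sós–Turán: let r_1, ..., r_100 be the row sums and z = Σ r_i the total number of 1s. Each pair of columns can share at most one row with both entries 1 (else a 2×2 all-ones block appears), so Σ_i C(r_i, 2) ≤ C(5, 2) = 10. By convexity Σ_i C(r_i, 2) ≥ 100·C(z/100, 2) = z(z − 100)/(2·100), giving z² − 100z − 100·5·4 ≤ 0 and hence z ≤ (1/2)[100 + √(10000 + 4·2000)] = (1/2)[100 + √18000] ≈ (1/2)(100 + 134.1641) = 117.082.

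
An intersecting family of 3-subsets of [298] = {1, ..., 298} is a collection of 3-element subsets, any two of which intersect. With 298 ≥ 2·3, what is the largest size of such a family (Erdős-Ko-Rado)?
max |F| = C(297, 2) = 43956

The Erdős-Ko-Rado theorem states: for n ≥ 2k, an intersecting family of k-subsets of an n-element set has size at most C(n − 1, k − 1), with equality for 'star' families {A ⊆ [n] : |A| = k, i ∈ A} (fix an element i). For n = 298, k = 3: C(297, 2) = 43956.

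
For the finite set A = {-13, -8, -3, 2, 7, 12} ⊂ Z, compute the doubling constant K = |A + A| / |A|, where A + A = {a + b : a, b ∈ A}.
K = |A + A| / |A| = 11/6

Enumerate A + A = {a + b : a, b ∈ A}. With |A| = 6, there are |A|^2 = 36 ordered sum pairs; collecting distinct values, A + A = {-26, -21, -16, -11, -6, -1, 4, 9, 14, 19, 24}, so |A + A| = 11. Thus K = 11/6. Here |A + A| = 2|A| − 1 = 11, the minimum possible — so K = 11/6 is minimal, which holds iff A is an arithmetic progression.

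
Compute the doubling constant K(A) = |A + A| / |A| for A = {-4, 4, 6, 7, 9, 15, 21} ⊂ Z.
K = |A + A| / |A| = 25/7

Enumerate A + A = {a + b : a, b ∈ A}. With |A| = 7, there are |A|^2 = 49 ordered sum pairs; collecting distinct values, A + A = {-8, 0, 2, 3, 5, 8, 10, 11, 12, 13, 14, 15, 16, 17, 18, 19, 21, 22, 24, 25, 27, 28, 30, 36, 42}, so |A + A| = 25. Thus K = 25/7. For comparison, the minimum possible |A + A| over all 7-element sets is 2·7 − 1 = 13 (so min K = 13/7), attained only by arithmetic progressions.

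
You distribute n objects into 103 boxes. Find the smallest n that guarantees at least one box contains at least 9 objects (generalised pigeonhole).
n = (9 − 1)·103 + 1 = 825

By the generalised pigeonhole principle, to guarantee some box contains ≥ r objects we need more than (r − 1) · k objects total. Threshold: n = (r − 1) · k + 1. With r = 9 and k = 103: n = 8 · 103 + 1 = 824 + 1 = 825. For n = 824 = 8 · 103, we can put exactly 8 objects in every box, avoiding 9 in any single one — so 825 is tight.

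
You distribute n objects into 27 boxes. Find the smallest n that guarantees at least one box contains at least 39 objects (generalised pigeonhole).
n = (39 − 1)·27 + 1 = 1027

By the generalised pigeonhole principle, to guarantee some box contains ≥ r objects we need more than (r − 1) · k objects total. Threshold: n = (r − 1) · k + 1. With r = 39 and k = 27: n = 38 · 27 + 1 = 1026 + 1 = 1027. For n = 1026 = 38 · 27, we can put exactly 38 objects in every box, avoiding 39 in any single one — so 1027 is tight.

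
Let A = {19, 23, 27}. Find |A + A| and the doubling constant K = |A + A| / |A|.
K = |A + A| / |A| = 5/3

Enumerate A + A = {a + b : a, b ∈ A}. With |A| = 3, there are |A|^2 = 9 ordered sum pairs; collecting distinct values, A + A = {38, 42, 46, 50, 54}, so |A + A| = 5. Thus K = 5/3. Here |A + A| = 2|A| − 1 = 5, the minimum possible — so K = 5/3 is minimal, which holds iff A is an arithmetic progression.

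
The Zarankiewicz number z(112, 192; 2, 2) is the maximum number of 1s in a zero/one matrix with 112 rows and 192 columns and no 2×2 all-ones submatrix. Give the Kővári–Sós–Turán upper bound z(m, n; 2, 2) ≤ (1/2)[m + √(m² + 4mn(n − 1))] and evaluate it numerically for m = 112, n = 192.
z(112, 192; 2, 2) ≤ (1/2)[112 + √(112² + 4·112·192·191)] = (1/2)[112 + √16441600] = 2083.4121

Kővári–Sós–Turán: let r_1, ..., r_112 be the row sums and z = Σ r_i the total number of 1s. Each pair of columns can share at most one row with both entries 1 (else a 2×2 all-ones block appears), so Σ_i C(r_i, 2) ≤ C(192, 2) = 18336. By convexity Σ_i C(r_i, 2) ≥ 112·C(z/112, 2) = z(z − 112)/(2·112), giving z² − 112z − 112·192·191 ≤ 0 and hence z ≤ (1/2)[112 + √(12544 + 4·4107264)] = (1/2)[112 + √16441600] ≈ (1/2)(112 + 4054.8243) = 2083.4121.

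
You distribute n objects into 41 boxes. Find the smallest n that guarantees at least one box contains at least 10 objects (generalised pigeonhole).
n = (10 − 1)·41 + 1 = 370

By the generalised pigeonhole principle, to guarantee some box contains ≥ r objects we need more than (r − 1) · k objects total. Threshold: n = (r − 1) · k + 1. With r = 10 and k = 41: n = 9 · 41 + 1 = 369 + 1 = 370. For n = 369 = 9 · 41, we can put exactly 9 objects in every box, avoiding 10 in any single one — so 370 is tight.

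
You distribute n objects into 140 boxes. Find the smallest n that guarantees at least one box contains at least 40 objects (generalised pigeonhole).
n = (40 − 1)·140 + 1 = 5461

By the generalised pigeonhole principle, to guarantee some box contains ≥ r objects we need more than (r − 1) · k objects total. Threshold: n = (r − 1) · k + 1. With r = 40 and k = 140: n = 39 · 140 + 1 = 5460 + 1 = 5461. For n = 5460 = 39 · 140, we can put exactly 39 objects in every box, avoiding 40 in any single one — so 5461 is tight.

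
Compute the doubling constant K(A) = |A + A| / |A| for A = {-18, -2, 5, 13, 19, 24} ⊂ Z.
K = |A + A| / |A| = 21/6 = 7/2

Enumerate A + A = {a + b : a, b ∈ A}. With |A| = 6, there are |A|^2 = 36 ordered sum pairs; collecting distinct values, A + A = {-36, -20, -13, -5, -4, 1, 3, 6, 10, 11, 17, 18, 22, 24, 26, 29, 32, 37, 38, 43, 48}, so |A + A| = 21. Thus K = 21/6 = 7/2. For comparison, the minimum possible |A + A| over all 6-element sets is 2·6 − 1 = 11 (so min K = 11/6), attained only by arithmetic progressions.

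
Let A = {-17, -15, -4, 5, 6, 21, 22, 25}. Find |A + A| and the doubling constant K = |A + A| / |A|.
K = |A + A| / |A| = 34/8 = 17/4

Enumerate A + A = {a + b : a, b ∈ A}. With |A| = 8, there are |A|^2 = 64 ordered sum pairs; collecting distinct values, A + A = {-34, -32, -30, -21, -19, -12, -11, -10, -9, -8, 1, 2, 4, 5, 6, 7, 8, 10, 11, 12, 17, 18, 21, 26, 27, 28, 30, 31, 42, 43, 44, 46, 47, 50}, so |A + A| = 34. Thus K = 34/8 = 17/4. For comparison, the minimum possible |A + A| over all 8-element sets is 2·8 − 1 = 15 (so min K = 15/8), attained only by arithmetic progressions.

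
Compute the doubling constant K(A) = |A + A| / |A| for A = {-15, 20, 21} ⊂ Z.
K = |A + A| / |A| = 6/3 = 2

Enumerate A + A = {a + b : a, b ∈ A}. With |A| = 3, there are |A|^2 = 9 ordered sum pairs; collecting distinct values, A + A = {-30, 5, 6, 40, 41, 42}, so |A + A| = 6. Thus K = 6/3 = 2. For comparison, the minimum possible |A + A| over all 3-element sets is 2·3 − 1 = 5 (so min K = 5/3), attained only by arithmetic progressions.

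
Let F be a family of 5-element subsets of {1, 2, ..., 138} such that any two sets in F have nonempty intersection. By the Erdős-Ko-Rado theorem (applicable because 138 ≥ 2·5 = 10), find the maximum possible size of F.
max |F| = C(137, 4) = 14043870

Erdős-Ko-Rado (1961): when n ≥ 2k, max |F| = C(n−1, k−1). The bound is attained by the star {A : i ∈ A} for any fixed i ∈ [n]. Here C(138−1, 5−1) = C(137, 4) = 14043870.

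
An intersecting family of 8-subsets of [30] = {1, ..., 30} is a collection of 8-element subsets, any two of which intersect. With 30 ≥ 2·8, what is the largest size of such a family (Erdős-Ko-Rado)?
max |F| = C(29, 7) = 1560780

The Erdős-Ko-Rado theorem states: for n ≥ 2k, an intersecting family of k-subsets of an n-element set has size at most C(n − 1, k − 1), with equality for 'star' families {A ⊆ [n] : |A| = k, i ∈ A} (fix an element i). For n = 30, k = 8: C(29, 7) = 1560780.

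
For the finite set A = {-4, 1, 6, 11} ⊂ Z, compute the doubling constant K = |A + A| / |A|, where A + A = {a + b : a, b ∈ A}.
K = |A + A| / |A| = 7/4

Enumerate A + A = {a + b : a, b ∈ A}. With |A| = 4, there are |A|^2 = 16 ordered sum pairs; collecting distinct values, A + A = {-8, -3, 2, 7, 12, 17, 22}, so |A + A| = 7. Thus K = 7/4. Here |A + A| = 2|A| − 1 = 7, the minimum possible — so K = 7/4 is minimal, which holds iff A is an arithmetic progression.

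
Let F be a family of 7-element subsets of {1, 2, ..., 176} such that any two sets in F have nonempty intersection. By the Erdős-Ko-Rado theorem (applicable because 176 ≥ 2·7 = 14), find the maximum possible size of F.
max |F| = C(175, 6) = 36582584325

Erdős-Ko-Rado (1961): when n ≥ 2k, max |F| = C(n−1, k−1). The bound is attained by the star {A : i ∈ A} for any fixed i ∈ [n]. Here C(176−1, 7−1) = C(175, 6) = 36582584325.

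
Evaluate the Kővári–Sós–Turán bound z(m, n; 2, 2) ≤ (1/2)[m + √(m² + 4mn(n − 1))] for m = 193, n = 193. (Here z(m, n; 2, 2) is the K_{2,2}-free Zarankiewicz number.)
z(193, 193; 2, 2) ≤ (1/2)[193 + √(193² + 4·193·193·192)] = (1/2)[193 + √28644481] = 2772.527

Kővári–Sós–Turán: let r_1, ..., r_193 be the row sums and z = Σ r_i the total number of 1s. Each pair of columns can share at most one row with both entries 1 (else a 2×2 all-ones block appears), so Σ_i C(r_i, 2) ≤ C(193, 2) = 18528. By convexity Σ_i C(r_i, 2) ≥ 193·C(z/193, 2) = z(z − 193)/(2·193), giving z² − 193z − 193·193·192 ≤ 0 and hence z ≤ (1/2)[193 + √(37249 + 4·7151808)] = (1/2)[193 + √28644481] ≈ (1/2)(193 + 5352.0539) = 2772.527.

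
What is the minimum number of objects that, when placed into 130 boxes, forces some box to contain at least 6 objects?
n = (6 − 1)·130 + 1 = 651

By the generalised pigeonhole principle, to guarantee some box contains ≥ r objects we need more than (r − 1) · k objects total. Threshold: n = (r − 1) · k + 1. With r = 6 and k = 130: n = 5 · 130 + 1 = 650 + 1 = 651. For n = 650 = 5 · 130, we can put exactly 5 objects in every box, avoiding 6 in any single one — so 651 is tight.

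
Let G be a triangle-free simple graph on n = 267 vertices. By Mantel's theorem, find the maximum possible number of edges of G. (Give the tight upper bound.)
ex(267, K_3) = ⌊267^2/4⌋ = 17822

Mantel (1907): a triangle-free graph on n vertices has at most ⌊n^2/4⌋ edges, with equality for the complete bipartite graph K_{⌊n/2⌋, ⌈n/2⌉}. For n = 267: ⌊267^2/4⌋ = ⌊71289/4⌋ = 17822. The extremal graph is K_{133, 134}, which has 133·134 = 17822 edges.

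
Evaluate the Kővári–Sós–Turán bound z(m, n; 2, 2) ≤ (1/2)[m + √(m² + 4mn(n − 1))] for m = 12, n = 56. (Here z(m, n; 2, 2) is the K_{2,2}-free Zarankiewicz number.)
z(12, 56; 2, 2) ≤ (1/2)[12 + √(12² + 4·12·56·55)] = (1/2)[12 + √147984] = 198.3434

Kővári–Sós–Turán: let r_1, ..., r_12 be the row sums and z = Σ r_i the total number of 1s. Each pair of columns can share at most one row with both entries 1 (else a 2×2 all-ones block appears), so Σ_i C(r_i, 2) ≤ C(56, 2) = 1540. By convexity Σ_i C(r_i, 2) ≥ 12·C(z/12, 2) = z(z − 12)/(2·12), giving z² − 12z − 12·56·55 ≤ 0 and hence z ≤ (1/2)[12 + √(144 + 4·36960)] = (1/2)[12 + √147984] ≈ (1/2)(12 + 384.6869) = 198.3434.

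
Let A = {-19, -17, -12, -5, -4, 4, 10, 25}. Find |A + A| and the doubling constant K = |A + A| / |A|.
K = |A + A| / |A| = 30/8 = 15/4

Enumerate A + A = {a + b : a, b ∈ A}. With |A| = 8, there are |A|^2 = 64 ordered sum pairs; collecting distinct values, A + A = {-38, -36, -34, -31, -29, -24, -23, -22, -21, -17, -16, -15, -13, -10, -9, -8, -7, -2, -1, 0, 5, 6, 8, 13, 14, 20, 21, 29, 35, 50}, so |A + A| = 30. Thus K = 30/8 = 15/4. For comparison, the minimum possible |A + A| over all 8-element sets is 2·8 − 1 = 15 (so min K = 15/8), attained only by arithmetic progressions.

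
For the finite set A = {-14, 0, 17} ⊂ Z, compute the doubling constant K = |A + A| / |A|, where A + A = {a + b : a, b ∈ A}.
K = |A + A| / |A| = 6/3 = 2

Enumerate A + A = {a + b : a, b ∈ A}. With |A| = 3, there are |A|^2 = 9 ordered sum pairs; collecting distinct values, A + A = {-28, -14, 0, 3, 17, 34}, so |A + A| = 6. Thus K = 6/3 = 2. For comparison, the minimum possible |A + A| over all 3-element sets is 2·3 − 1 = 5 (so min K = 5/3), attained only by arithmetic progressions.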